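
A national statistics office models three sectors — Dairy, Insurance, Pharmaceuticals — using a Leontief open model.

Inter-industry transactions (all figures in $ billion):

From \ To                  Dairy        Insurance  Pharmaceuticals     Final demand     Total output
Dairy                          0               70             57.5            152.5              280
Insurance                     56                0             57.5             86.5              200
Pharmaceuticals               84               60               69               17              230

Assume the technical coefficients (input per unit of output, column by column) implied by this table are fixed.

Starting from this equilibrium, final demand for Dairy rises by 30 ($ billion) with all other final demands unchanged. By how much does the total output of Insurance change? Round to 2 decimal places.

Δx_2 = 14.03

Technical coefficients a_ij = z_ij / X_j:
  a_11 = 0/280 = 0.00, a_21 = 56/280 = 0.20, a_31 = 84/280 = 0.30
  a_12 = 70/200 = 0.35, a_22 = 0/200 = 0.00, a_32 = 60/200 = 0.30
  a_13 = 57.5/230 = 0.25, a_23 = 57.5/230 = 0.25, a_33 = 69/230 = 0.30
I − A =
  [   1.00    -0.35    -0.25]
  [  -0.20     1.00    -0.25]
  [  -0.30    -0.30     0.70]
Cofactors of I−A, C_ij = (−1)^(i+j)·(minor ij) (rows/columns in the sector order above):
  C_11 = (1.00)(0.70) − (-0.25)(-0.30) = 0.6250
  C_12 = −[(-0.20)(0.70) − (-0.25)(-0.30)] = 0.2150
  C_13 = (-0.20)(-0.30) − (1.00)(-0.30) = 0.3600
  C_21 = −[(-0.35)(0.70) − (-0.25)(-0.30)] = 0.3200
  C_22 = (1.00)(0.70) − (-0.25)(-0.30) = 0.6250
  C_23 = −[(1.00)(-0.30) − (-0.35)(-0.30)] = 0.4050
  C_31 = (-0.35)(-0.25) − (-0.25)(1.00) = 0.3375
  C_32 = −[(1.00)(-0.25) − (-0.25)(-0.20)] = 0.3000
  C_33 = (1.00)(1.00) − (-0.35)(-0.20) = 0.9300
det(I−A) = Σ_j (I−A)_1j·C_1j = (1.00)(0.6250) + (-0.35)(0.2150) + (-0.25)(0.3600) = 0.45975
adj(I−A) = Cᵀ =
  [ 0.6250   0.3200   0.3375]
  [ 0.2150   0.6250   0.3000]
  [ 0.3600   0.4050   0.9300]
(I − A)⁻¹ = adj(I−A) / det(I−A) ≈
  [   1.3594     0.6960     0.7341]
  [   0.4676     1.3594     0.6525]
  [   0.7830     0.8809     2.0228]
Δx = (I − A)⁻¹ Δd with Δd having +30 in the Dairy component and 0 elsewhere.
So Δx_2 = L_21 · (+30), where L_21 = adj(I−A)_21 / det(I−A) = 0.2150 / 0.45975.
Δx_2 = 0.2150 × (+30) / 0.45975 = 6.45 / 0.45975 ≈ 14.03.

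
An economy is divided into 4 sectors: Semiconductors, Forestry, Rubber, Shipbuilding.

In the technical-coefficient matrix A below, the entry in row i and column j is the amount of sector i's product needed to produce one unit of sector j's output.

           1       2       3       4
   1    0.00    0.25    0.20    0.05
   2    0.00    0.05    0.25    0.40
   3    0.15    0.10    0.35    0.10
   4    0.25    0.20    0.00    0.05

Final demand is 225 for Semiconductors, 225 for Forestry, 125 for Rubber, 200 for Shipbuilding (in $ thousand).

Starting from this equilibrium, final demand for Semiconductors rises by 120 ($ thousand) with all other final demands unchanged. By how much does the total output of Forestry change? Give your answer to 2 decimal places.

Δx_2 = 29.15

I − A =
  [   1.00    -0.25    -0.20    -0.05]
  [   0.00     0.95    -0.25    -0.40]
  [  -0.15    -0.10     0.65    -0.10]
  [  -0.25    -0.20     0.00     0.95]
Compute the cofactors C_ij = (−1)^(i+j)·(3×3 minor ij) of I−A; the adjugate is their transpose:
adj(I−A) = Cᵀ =
  [ 0.505875   0.183875   0.226375   0.127875]
  [ 0.106875   0.575875   0.254375   0.274875]
  [ 0.157125   0.157125   0.785625   0.157125]
  [ 0.155625   0.169625   0.113125   0.554625]
det(I−A) = Σ_j (I−A)_1j·C_1j = (1.00)(0.505875) + (-0.25)(0.106875) + (-0.20)(0.157125) + (-0.05)(0.155625) = 0.43995
(I − A)⁻¹ = adj(I−A) / det(I−A) ≈
  [   1.1498     0.4179     0.5145     0.2907]
  [   0.2429     1.3090     0.5782     0.6248]
  [   0.3571     0.3571     1.7857     0.3571]
  [   0.3537     0.3856     0.2571     1.2607]
Δx = (I − A)⁻¹ Δd with Δd having +120 in the Semiconductors component and 0 elsewhere.
So Δx_2 = L_21 · (+120), where L_21 = adj(I−A)_21 / det(I−A) = 0.106875 / 0.43995.
Δx_2 = 0.106875 × (+120) / 0.43995 = 12.825 / 0.43995 ≈ 29.15.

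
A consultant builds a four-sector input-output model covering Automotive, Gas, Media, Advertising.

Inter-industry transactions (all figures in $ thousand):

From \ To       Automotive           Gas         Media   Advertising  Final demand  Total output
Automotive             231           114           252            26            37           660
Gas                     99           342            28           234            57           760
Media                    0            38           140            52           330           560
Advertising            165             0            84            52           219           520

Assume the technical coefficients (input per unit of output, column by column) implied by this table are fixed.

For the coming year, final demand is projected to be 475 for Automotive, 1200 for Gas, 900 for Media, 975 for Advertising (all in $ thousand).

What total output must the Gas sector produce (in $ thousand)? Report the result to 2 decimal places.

x_2 = 5186.82

Technical coefficients a_ij = z_ij / X_j:
  a_11 = 231/660 = 0.35, a_21 = 99/660 = 0.15, a_31 = 0/660 = 0.00, a_41 = 165/660 = 0.25
  a_12 = 114/760 = 0.15, a_22 = 342/760 = 0.45, a_32 = 38/760 = 0.05, a_42 = 0/760 = 0.00
  a_13 = 252/560 = 0.45, a_23 = 28/560 = 0.05, a_33 = 140/560 = 0.25, a_43 = 84/560 = 0.15
  a_14 = 26/520 = 0.05, a_24 = 234/520 = 0.45, a_34 = 52/520 = 0.10, a_44 = 52/520 = 0.10
I − A =
  [   0.65    -0.15    -0.45    -0.05]
  [  -0.15     0.55    -0.05    -0.45]
  [   0.00    -0.05     0.75    -0.10]
  [  -0.25     0.00    -0.15     0.90]
Compute the cofactors C_ij = (−1)^(i+j)·(3×3 minor ij) of I−A; the adjugate is their transpose:
adj(I−A) = Cᵀ =
  [ 0.357375   0.119625   0.243750   0.106750]
  [ 0.184625   0.408375   0.185000   0.235000]
  [ 0.026125   0.032375   0.277750   0.048500]
  [ 0.103625   0.038625   0.114000   0.246250]
det(I−A) = Σ_j (I−A)_1j·C_1j = (0.65)(0.357375) + (-0.15)(0.184625) + (-0.45)(0.026125) + (-0.05)(0.103625) = 0.1876625
(I − A)⁻¹ = adj(I−A) / det(I−A) ≈
  [   1.9043     0.6374     1.2989     0.5688]
  [   0.9838     2.1761     0.9858     1.2522]
  [   0.1392     0.1725     1.4801     0.2584]
  [   0.5522     0.2058     0.6075     1.3122]
x = (I − A)⁻¹ d = adj(I−A)·d / det(I−A), with det(I−A) = 0.1876625:
  x_1 = (0.357375·475 + 0.119625·1200 + 0.243750·900 + 0.106750·975) / 0.1876625 = 636.759375 / 0.1876625 ≈ 3393.11
  x_2 = (0.184625·475 + 0.408375·1200 + 0.185000·900 + 0.235000·975) / 0.1876625 = 973.371875 / 0.1876625 ≈ 5186.82
  x_3 = (0.026125·475 + 0.032375·1200 + 0.277750·900 + 0.048500·975) / 0.1876625 = 348.521875 / 0.1876625 ≈ 1857.17
  x_4 = (0.103625·475 + 0.038625·1200 + 0.114000·900 + 0.246250·975) / 0.1876625 = 438.265625 / 0.1876625 ≈ 2335.39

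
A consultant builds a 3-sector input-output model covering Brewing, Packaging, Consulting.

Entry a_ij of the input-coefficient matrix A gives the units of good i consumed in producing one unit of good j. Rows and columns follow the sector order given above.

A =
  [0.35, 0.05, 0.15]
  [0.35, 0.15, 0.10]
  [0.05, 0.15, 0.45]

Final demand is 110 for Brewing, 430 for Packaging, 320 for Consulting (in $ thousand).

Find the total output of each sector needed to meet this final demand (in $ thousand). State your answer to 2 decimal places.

I − A =
  [   0.65    -0.05    -0.15]
  [  -0.35     0.85    -0.10]
  [  -0.05    -0.15     0.55]
Cofactors of I−A, C_ij = (−1)^(i+j)·(minor ij) (rows/columns in the sector order above):
  C_11 = (0.85)(0.55) − (-0.10)(-0.15) = 0.4525
  C_12 = −[(-0.35)(0.55) − (-0.10)(-0.05)] = 0.1975
  C_13 = (-0.35)(-0.15) − (0.85)(-0.05) = 0.0950
  C_21 = −[(-0.05)(0.55) − (-0.15)(-0.15)] = 0.0500
  C_22 = (0.65)(0.55) − (-0.15)(-0.05) = 0.3500
  C_23 = −[(0.65)(-0.15) − (-0.05)(-0.05)] = 0.1000
  C_31 = (-0.05)(-0.10) − (-0.15)(0.85) = 0.1325
  C_32 = −[(0.65)(-0.10) − (-0.15)(-0.35)] = 0.1175
  C_33 = (0.65)(0.85) − (-0.05)(-0.35) = 0.5350
det(I−A) = Σ_j (I−A)_1j·C_1j = (0.65)(0.4525) + (-0.05)(0.1975) + (-0.15)(0.0950) = 0.2700
adj(I−A) = Cᵀ =
  [ 0.4525   0.0500   0.1325]
  [ 0.1975   0.3500   0.1175]
  [ 0.0950   0.1000   0.5350]
(I − A)⁻¹ = adj(I−A) / det(I−A) ≈
  [   1.6759     0.1852     0.4907]
  [   0.7315     1.2963     0.4352]
  [   0.3519     0.3704     1.9815]
x = (I − A)⁻¹ d = adj(I−A)·d / det(I−A), with det(I−A) = 0.2700:
  x_1 = (0.4525·110 + 0.0500·430 + 0.1325·320) / 0.2700 = 113.675 / 0.2700 ≈ 421.02
  x_2 = (0.1975·110 + 0.3500·430 + 0.1175·320) / 0.2700 = 209.825 / 0.2700 ≈ 777.13
  x_3 = (0.0950·110 + 0.1000·430 + 0.5350·320) / 0.2700 = 224.65 / 0.2700 ≈ 832.04

x_1 = 421.02, x_2 = 777.13, x_3 = 832.04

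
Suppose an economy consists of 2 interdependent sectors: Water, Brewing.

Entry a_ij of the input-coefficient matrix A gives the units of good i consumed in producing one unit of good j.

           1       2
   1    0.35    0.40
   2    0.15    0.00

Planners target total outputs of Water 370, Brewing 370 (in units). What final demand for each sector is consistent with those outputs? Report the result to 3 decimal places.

I − A =
  [   0.65    -0.40]
  [  -0.15     1.00]
d = (I − A) x:
  d_1 = (+0.65)·370 + (-0.40)·370 = 92.500
  d_2 = (-0.15)·370 + (+1.00)·370 = 314.500

d_1 = 92.500, d_2 = 314.500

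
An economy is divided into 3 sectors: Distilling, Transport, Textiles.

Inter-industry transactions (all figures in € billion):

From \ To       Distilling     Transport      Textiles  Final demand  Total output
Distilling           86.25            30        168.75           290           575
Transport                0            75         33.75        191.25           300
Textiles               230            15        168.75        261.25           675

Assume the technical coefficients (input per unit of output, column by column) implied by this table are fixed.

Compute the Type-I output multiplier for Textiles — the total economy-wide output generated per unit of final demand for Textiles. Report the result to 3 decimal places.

Technical coefficients a_ij = z_ij / X_j:
  a_11 = 86.25/575 = 0.15, a_21 = 0/575 = 0.00, a_31 = 230/575 = 0.40
  a_12 = 30/300 = 0.10, a_22 = 75/300 = 0.25, a_32 = 15/300 = 0.05
  a_13 = 168.75/675 = 0.25, a_23 = 33.75/675 = 0.05, a_33 = 168.75/675 = 0.25
I − A =
  [   0.85    -0.10    -0.25]
  [   0.00     0.75    -0.05]
  [  -0.40    -0.05     0.75]
Cofactors of I−A, C_ij = (−1)^(i+j)·(minor ij) (rows/columns in the sector order above):
  C_11 = (0.75)(0.75) − (-0.05)(-0.05) = 0.5600
  C_12 = −[(0.00)(0.75) − (-0.05)(-0.40)] = 0.0200
  C_13 = (0.00)(-0.05) − (0.75)(-0.40) = 0.3000
  C_21 = −[(-0.10)(0.75) − (-0.25)(-0.05)] = 0.0875
  C_22 = (0.85)(0.75) − (-0.25)(-0.40) = 0.5375
  C_23 = −[(0.85)(-0.05) − (-0.10)(-0.40)] = 0.0825
  C_31 = (-0.10)(-0.05) − (-0.25)(0.75) = 0.1925
  C_32 = −[(0.85)(-0.05) − (-0.25)(0.00)] = 0.0425
  C_33 = (0.85)(0.75) − (-0.10)(0.00) = 0.6375
det(I−A) = Σ_j (I−A)_1j·C_1j = (0.85)(0.5600) + (-0.10)(0.0200) + (-0.25)(0.3000) = 0.3990
adj(I−A) = Cᵀ =
  [ 0.5600   0.0875   0.1925]
  [ 0.0200   0.5375   0.0425]
  [ 0.3000   0.0825   0.6375]
(I − A)⁻¹ = adj(I−A) / det(I−A) ≈
  [   1.4035     0.2193     0.4825]
  [   0.0501     1.3471     0.1065]
  [   0.7519     0.2068     1.5977]
The output multiplier for sector j is the column-j sum of the Leontief inverse (I − A)⁻¹ = adj(I−A) / det(I−A).
Column 3 of adj(I−A): (0.1925, 0.0425, 0.6375); det(I−A) = 0.3990.
m_3 = (0.1925 + 0.0425 + 0.6375) / 0.3990 = 0.8725 / 0.3990 ≈ 2.187.

m_3 = 2.187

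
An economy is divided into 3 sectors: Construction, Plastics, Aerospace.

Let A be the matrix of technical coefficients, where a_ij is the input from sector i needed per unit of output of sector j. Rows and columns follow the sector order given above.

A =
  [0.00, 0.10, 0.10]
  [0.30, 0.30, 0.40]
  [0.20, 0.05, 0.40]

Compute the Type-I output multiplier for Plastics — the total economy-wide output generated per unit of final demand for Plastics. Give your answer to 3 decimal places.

I − A =
  [   1.00    -0.10    -0.10]
  [  -0.30     0.70    -0.40]
  [  -0.20    -0.05     0.60]
Cofactors of I−A, C_ij = (−1)^(i+j)·(minor ij) (rows/columns in the sector order above):
  C_11 = (0.70)(0.60) − (-0.40)(-0.05) = 0.4000
  C_12 = −[(-0.30)(0.60) − (-0.40)(-0.20)] = 0.2600
  C_13 = (-0.30)(-0.05) − (0.70)(-0.20) = 0.1550
  C_21 = −[(-0.10)(0.60) − (-0.10)(-0.05)] = 0.0650
  C_22 = (1.00)(0.60) − (-0.10)(-0.20) = 0.5800
  C_23 = −[(1.00)(-0.05) − (-0.10)(-0.20)] = 0.0700
  C_31 = (-0.10)(-0.40) − (-0.10)(0.70) = 0.1100
  C_32 = −[(1.00)(-0.40) − (-0.10)(-0.30)] = 0.4300
  C_33 = (1.00)(0.70) − (-0.10)(-0.30) = 0.6700
det(I−A) = Σ_j (I−A)_1j·C_1j = (1.00)(0.4000) + (-0.10)(0.2600) + (-0.10)(0.1550) = 0.3585
adj(I−A) = Cᵀ =
  [ 0.4000   0.0650   0.1100]
  [ 0.2600   0.5800   0.4300]
  [ 0.1550   0.0700   0.6700]
(I − A)⁻¹ = adj(I−A) / det(I−A) ≈
  [   1.1158     0.1813     0.3068]
  [   0.7252     1.6179     1.1994]
  [   0.4324     0.1953     1.8689]
The output multiplier for sector j is the column-j sum of the Leontief inverse (I − A)⁻¹ = adj(I−A) / det(I−A).
Column P of adj(I−A): (0.0650, 0.5800, 0.0700); det(I−A) = 0.3585.
m_P = (0.0650 + 0.5800 + 0.0700) / 0.3585 = 0.715 / 0.3585 ≈ 1.994.

m_P = 1.994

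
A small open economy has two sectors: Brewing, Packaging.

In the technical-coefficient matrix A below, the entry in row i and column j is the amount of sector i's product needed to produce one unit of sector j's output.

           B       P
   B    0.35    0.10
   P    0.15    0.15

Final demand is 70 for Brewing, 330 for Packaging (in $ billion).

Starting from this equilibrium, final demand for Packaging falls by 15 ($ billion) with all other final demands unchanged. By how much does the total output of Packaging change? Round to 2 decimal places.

Δx_P = -18.14

I − A =
  [   0.65    -0.10]
  [  -0.15     0.85]
det(I−A) = (0.65)(0.85) − (-0.10)(-0.15) = 0.5375
adj(I−A) = [[0.85, 0.10], [0.15, 0.65]]
(I − A)⁻¹ = adj(I−A) / det(I−A) ≈
  [   1.5814     0.1860]
  [   0.2791     1.2093]
Δx = (I − A)⁻¹ Δd with Δd having -15 in the Packaging component and 0 elsewhere.
So Δx_P = L_PP · (-15), where L_PP = adj(I−A)_PP / det(I−A) = 0.65 / 0.5375.
Δx_P = 0.65 × (-15) / 0.5375 = -9.75 / 0.5375 ≈ -18.14.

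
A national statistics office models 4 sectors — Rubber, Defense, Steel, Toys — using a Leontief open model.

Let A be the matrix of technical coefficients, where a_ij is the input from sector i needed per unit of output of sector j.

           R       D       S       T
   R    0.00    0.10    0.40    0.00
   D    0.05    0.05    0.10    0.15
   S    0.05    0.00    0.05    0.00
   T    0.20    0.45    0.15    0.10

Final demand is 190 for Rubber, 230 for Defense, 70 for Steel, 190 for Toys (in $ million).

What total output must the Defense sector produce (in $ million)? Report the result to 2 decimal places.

I − A =
  [   1.00    -0.10    -0.40     0.00]
  [  -0.05     0.95    -0.10    -0.15]
  [  -0.05     0.00     0.95     0.00]
  [  -0.20    -0.45    -0.15     0.90]
Compute the cofactors C_ij = (−1)^(i+j)·(3×3 minor ij) of I−A; the adjugate is their transpose:
adj(I−A) = Cᵀ =
  [ 0.748125   0.085500   0.326250   0.014250]
  [ 0.076875   0.837000   0.142500   0.139500]
  [ 0.039375   0.004500   0.780000   0.000750]
  [ 0.211250   0.438250   0.273750   0.878250]
det(I−A) = Σ_j (I−A)_1j·C_1j = (1.00)(0.748125) + (-0.10)(0.076875) + (-0.40)(0.039375) + (0.00)(0.211250) = 0.7246875
(I − A)⁻¹ = adj(I−A) / det(I−A) ≈
  [   1.0323     0.1180     0.4502     0.0197]
  [   0.1061     1.1550     0.1966     0.1925]
  [   0.0543     0.0062     1.0763     0.0010]
  [   0.2915     0.6047     0.3777     1.2119]
x = (I − A)⁻¹ d = adj(I−A)·d / det(I−A), with det(I−A) = 0.7246875:
  x_R = (0.748125·190 + 0.085500·230 + 0.326250·70 + 0.014250·190) / 0.7246875 = 187.35375 / 0.7246875 ≈ 258.53
  x_D = (0.076875·190 + 0.837000·230 + 0.142500·70 + 0.139500·190) / 0.7246875 = 243.59625 / 0.7246875 ≈ 336.14
  x_S = (0.039375·190 + 0.004500·230 + 0.780000·70 + 0.000750·190) / 0.7246875 = 63.25875 / 0.7246875 ≈ 87.29
  x_T = (0.211250·190 + 0.438250·230 + 0.273750·70 + 0.878250·190) / 0.7246875 = 326.965 / 0.7246875 ≈ 451.18

x_D = 336.14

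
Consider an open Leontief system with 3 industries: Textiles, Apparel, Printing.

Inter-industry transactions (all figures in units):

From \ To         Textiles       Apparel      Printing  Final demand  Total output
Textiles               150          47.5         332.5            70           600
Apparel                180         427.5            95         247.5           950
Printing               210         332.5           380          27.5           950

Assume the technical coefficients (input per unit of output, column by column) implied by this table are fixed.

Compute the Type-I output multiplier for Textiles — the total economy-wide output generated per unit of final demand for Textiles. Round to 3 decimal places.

Technical coefficients a_ij = z_ij / X_j:
  a_TT = 150/600 = 0.25, a_AT = 180/600 = 0.30, a_PT = 210/600 = 0.35
  a_TA = 47.5/950 = 0.05, a_AA = 427.5/950 = 0.45, a_PA = 332.5/950 = 0.35
  a_TP = 332.5/950 = 0.35, a_AP = 95/950 = 0.10, a_PP = 380/950 = 0.40
I − A =
  [   0.75    -0.05    -0.35]
  [  -0.30     0.55    -0.10]
  [  -0.35    -0.35     0.60]
Cofactors of I−A, C_ij = (−1)^(i+j)·(minor ij) (rows/columns in the sector order above):
  C_11 = (0.55)(0.60) − (-0.10)(-0.35) = 0.2950
  C_12 = −[(-0.30)(0.60) − (-0.10)(-0.35)] = 0.2150
  C_13 = (-0.30)(-0.35) − (0.55)(-0.35) = 0.2975
  C_21 = −[(-0.05)(0.60) − (-0.35)(-0.35)] = 0.1525
  C_22 = (0.75)(0.60) − (-0.35)(-0.35) = 0.3275
  C_23 = −[(0.75)(-0.35) − (-0.05)(-0.35)] = 0.2800
  C_31 = (-0.05)(-0.10) − (-0.35)(0.55) = 0.1975
  C_32 = −[(0.75)(-0.10) − (-0.35)(-0.30)] = 0.1800
  C_33 = (0.75)(0.55) − (-0.05)(-0.30) = 0.3975
det(I−A) = Σ_j (I−A)_1j·C_1j = (0.75)(0.2950) + (-0.05)(0.2150) + (-0.35)(0.2975) = 0.106375
adj(I−A) = Cᵀ =
  [ 0.2950   0.1525   0.1975]
  [ 0.2150   0.3275   0.1800]
  [ 0.2975   0.2800   0.3975]
(I − A)⁻¹ = adj(I−A) / det(I−A) ≈
  [   2.7732     1.4336     1.8566]
  [   2.0212     3.0787     1.6921]
  [   2.7967     2.6322     3.7368]
The output multiplier for sector j is the column-j sum of the Leontief inverse (I − A)⁻¹ = adj(I−A) / det(I−A).
Column T of adj(I−A): (0.2950, 0.2150, 0.2975); det(I−A) = 0.106375.
m_T = (0.2950 + 0.2150 + 0.2975) / 0.106375 = 0.8075 / 0.106375 ≈ 7.591.

m_T = 7.591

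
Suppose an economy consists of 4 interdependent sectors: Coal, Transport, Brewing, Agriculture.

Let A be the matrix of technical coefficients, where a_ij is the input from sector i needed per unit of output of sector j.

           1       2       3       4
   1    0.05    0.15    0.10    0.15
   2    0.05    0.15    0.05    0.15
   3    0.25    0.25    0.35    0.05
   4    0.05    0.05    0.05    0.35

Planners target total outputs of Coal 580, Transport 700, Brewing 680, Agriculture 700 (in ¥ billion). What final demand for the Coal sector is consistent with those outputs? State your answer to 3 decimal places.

d_1 = 273.000

I − A =
  [   0.95    -0.15    -0.10    -0.15]
  [  -0.05     0.85    -0.05    -0.15]
  [  -0.25    -0.25     0.65    -0.05]
  [  -0.05    -0.05    -0.05     0.65]
d = (I − A) x:
  d_1 = (+0.95)·580 + (-0.15)·700 + (-0.10)·680 + (-0.15)·700 = 273.000
  d_2 = (-0.05)·580 + (+0.85)·700 + (-0.05)·680 + (-0.15)·700 = 427.000
  d_3 = (-0.25)·580 + (-0.25)·700 + (+0.65)·680 + (-0.05)·700 = 87.000
  d_4 = (-0.05)·580 + (-0.05)·700 + (-0.05)·680 + (+0.65)·700 = 357.000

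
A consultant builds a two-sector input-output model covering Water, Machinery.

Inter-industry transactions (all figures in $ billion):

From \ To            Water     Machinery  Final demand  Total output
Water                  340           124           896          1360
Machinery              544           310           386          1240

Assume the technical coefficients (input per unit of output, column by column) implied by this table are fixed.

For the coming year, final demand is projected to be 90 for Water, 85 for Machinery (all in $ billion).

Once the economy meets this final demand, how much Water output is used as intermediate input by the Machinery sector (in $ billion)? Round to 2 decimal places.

z_12 = 19.09

Technical coefficients a_ij = z_ij / X_j:
  a_11 = 340/1360 = 0.25, a_21 = 544/1360 = 0.40
  a_12 = 124/1240 = 0.10, a_22 = 310/1240 = 0.25
I − A =
  [   0.75    -0.10]
  [  -0.40     0.75]
det(I−A) = (0.75)(0.75) − (-0.10)(-0.40) = 0.5225
adj(I−A) = [[0.75, 0.10], [0.40, 0.75]]
(I − A)⁻¹ = adj(I−A) / det(I−A) ≈
  [   1.4354     0.1914]
  [   0.7656     1.4354]
First solve x = (I − A)⁻¹ d = adj(I−A)·d / det(I−A); in particular x_2 = (0.40·90 + 0.75·85) / 0.5225 = 99.75 / 0.5225 ≈ 190.9091.
Intermediate flow from 1 to 2: z_12 = a_12 · x_2 = 0.10 × 99.75 / 0.5225 = 9.975 / 0.5225 ≈ 19.09.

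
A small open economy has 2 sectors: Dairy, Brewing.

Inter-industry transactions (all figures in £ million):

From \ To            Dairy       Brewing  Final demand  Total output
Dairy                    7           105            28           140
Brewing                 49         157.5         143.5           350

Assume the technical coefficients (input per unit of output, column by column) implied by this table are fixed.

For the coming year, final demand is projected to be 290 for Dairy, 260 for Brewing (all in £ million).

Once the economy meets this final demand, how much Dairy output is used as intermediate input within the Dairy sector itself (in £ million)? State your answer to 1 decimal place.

z_DD = 28.4

Technical coefficients a_ij = z_ij / X_j:
  a_DD = 7/140 = 0.05, a_BD = 49/140 = 0.35
  a_DB = 105/350 = 0.30, a_BB = 157.5/350 = 0.45
I − A =
  [   0.95    -0.30]
  [  -0.35     0.55]
det(I−A) = (0.95)(0.55) − (-0.30)(-0.35) = 0.4175
adj(I−A) = [[0.55, 0.30], [0.35, 0.95]]
(I − A)⁻¹ = adj(I−A) / det(I−A) ≈
  [   1.3174     0.7186]
  [   0.8383     2.2754]
First solve x = (I − A)⁻¹ d = adj(I−A)·d / det(I−A); in particular x_D = (0.55·290 + 0.30·260) / 0.4175 = 237.50 / 0.4175 ≈ 568.862.
Intermediate flow from D to D: z_DD = a_DD · x_D = 0.05 × 237.50 / 0.4175 = 11.875 / 0.4175 ≈ 28.4.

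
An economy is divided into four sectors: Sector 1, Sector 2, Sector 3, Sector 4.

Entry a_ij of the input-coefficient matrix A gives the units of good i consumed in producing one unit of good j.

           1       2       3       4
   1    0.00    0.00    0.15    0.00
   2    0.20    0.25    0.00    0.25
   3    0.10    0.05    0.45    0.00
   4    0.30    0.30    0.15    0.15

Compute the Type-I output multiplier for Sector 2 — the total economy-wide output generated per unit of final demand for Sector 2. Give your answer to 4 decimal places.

m_2 = 2.2672

I − A =
  [   1.00     0.00    -0.15     0.00]
  [  -0.20     0.75     0.00    -0.25]
  [  -0.10    -0.05     0.55     0.00]
  [  -0.30    -0.30    -0.15     0.85]
Compute the cofactors C_ij = (−1)^(i+j)·(3×3 minor ij) of I−A; the adjugate is their transpose:
adj(I−A) = Cᵀ =
  [ 0.307500   0.006375   0.084375   0.001875]
  [ 0.138500   0.454750   0.074250   0.133750]
  [ 0.068500   0.042500   0.562500   0.012500]
  [ 0.169500   0.170250   0.155250   0.399750]
det(I−A) = Σ_j (I−A)_1j·C_1j = (1.00)(0.307500) + (0.00)(0.138500) + (-0.15)(0.068500) + (0.00)(0.169500) = 0.297225
(I − A)⁻¹ = adj(I−A) / det(I−A) ≈
  [   1.03457     0.02145     0.28388     0.00631]
  [   0.46598     1.52999     0.24981     0.45000]
  [   0.23047     0.14299     1.89251     0.04206]
  [   0.57028     0.57280     0.52233     1.34494]
The output multiplier for sector j is the column-j sum of the Leontief inverse (I − A)⁻¹ = adj(I−A) / det(I−A).
Column 2 of adj(I−A): (0.006375, 0.454750, 0.042500, 0.170250); det(I−A) = 0.297225.
m_2 = (0.006375 + 0.454750 + 0.042500 + 0.170250) / 0.297225 = 0.673875 / 0.297225 ≈ 2.2672.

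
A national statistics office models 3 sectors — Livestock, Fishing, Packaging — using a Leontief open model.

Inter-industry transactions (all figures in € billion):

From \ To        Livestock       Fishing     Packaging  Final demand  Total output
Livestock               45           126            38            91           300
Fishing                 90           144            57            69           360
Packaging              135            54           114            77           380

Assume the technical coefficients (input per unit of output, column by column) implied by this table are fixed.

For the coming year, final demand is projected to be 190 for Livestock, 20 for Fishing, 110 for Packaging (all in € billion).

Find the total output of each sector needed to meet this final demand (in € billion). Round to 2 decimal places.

Technical coefficients a_ij = z_ij / X_j:
  a_11 = 45/300 = 0.15, a_21 = 90/300 = 0.30, a_31 = 135/300 = 0.45
  a_12 = 126/360 = 0.35, a_22 = 144/360 = 0.40, a_32 = 54/360 = 0.15
  a_13 = 38/380 = 0.10, a_23 = 57/380 = 0.15, a_33 = 114/380 = 0.30
I − A =
  [   0.85    -0.35    -0.10]
  [  -0.30     0.60    -0.15]
  [  -0.45    -0.15     0.70]
Cofactors of I−A, C_ij = (−1)^(i+j)·(minor ij) (rows/columns in the sector order above):
  C_11 = (0.60)(0.70) − (-0.15)(-0.15) = 0.3975
  C_12 = −[(-0.30)(0.70) − (-0.15)(-0.45)] = 0.2775
  C_13 = (-0.30)(-0.15) − (0.60)(-0.45) = 0.3150
  C_21 = −[(-0.35)(0.70) − (-0.10)(-0.15)] = 0.2600
  C_22 = (0.85)(0.70) − (-0.10)(-0.45) = 0.5500
  C_23 = −[(0.85)(-0.15) − (-0.35)(-0.45)] = 0.2850
  C_31 = (-0.35)(-0.15) − (-0.10)(0.60) = 0.1125
  C_32 = −[(0.85)(-0.15) − (-0.10)(-0.30)] = 0.1575
  C_33 = (0.85)(0.60) − (-0.35)(-0.30) = 0.4050
det(I−A) = Σ_j (I−A)_1j·C_1j = (0.85)(0.3975) + (-0.35)(0.2775) + (-0.10)(0.3150) = 0.20925
adj(I−A) = Cᵀ =
  [ 0.3975   0.2600   0.1125]
  [ 0.2775   0.5500   0.1575]
  [ 0.3150   0.2850   0.4050]
(I − A)⁻¹ = adj(I−A) / det(I−A) ≈
  [   1.8996     1.2425     0.5376]
  [   1.3262     2.6284     0.7527]
  [   1.5054     1.3620     1.9355]
x = (I − A)⁻¹ d = adj(I−A)·d / det(I−A), with det(I−A) = 0.20925:
  x_1 = (0.3975·190 + 0.2600·20 + 0.1125·110) / 0.20925 = 93.10 / 0.20925 ≈ 444.92
  x_2 = (0.2775·190 + 0.5500·20 + 0.1575·110) / 0.20925 = 81.05 / 0.20925 ≈ 387.34
  x_3 = (0.3150·190 + 0.2850·20 + 0.4050·110) / 0.20925 = 110.10 / 0.20925 ≈ 526.16

x_1 = 444.92, x_2 = 387.34, x_3 = 526.16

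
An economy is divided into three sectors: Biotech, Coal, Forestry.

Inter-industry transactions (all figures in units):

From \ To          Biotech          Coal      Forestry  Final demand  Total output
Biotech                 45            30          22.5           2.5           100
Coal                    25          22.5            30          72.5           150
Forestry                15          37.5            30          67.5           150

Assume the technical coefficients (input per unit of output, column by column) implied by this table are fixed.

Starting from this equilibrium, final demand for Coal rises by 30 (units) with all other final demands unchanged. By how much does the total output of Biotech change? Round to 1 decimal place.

Δx_B = 21.8

Technical coefficients a_ij = z_ij / X_j:
  a_BB = 45/100 = 0.45, a_CB = 25/100 = 0.25, a_FB = 15/100 = 0.15
  a_BC = 30/150 = 0.20, a_CC = 22.5/150 = 0.15, a_FC = 37.5/150 = 0.25
  a_BF = 22.5/150 = 0.15, a_CF = 30/150 = 0.20, a_FF = 30/150 = 0.20
I − A =
  [   0.55    -0.20    -0.15]
  [  -0.25     0.85    -0.20]
  [  -0.15    -0.25     0.80]
Cofactors of I−A, C_ij = (−1)^(i+j)·(minor ij) (rows/columns in the sector order above):
  C_11 = (0.85)(0.80) − (-0.20)(-0.25) = 0.6300
  C_12 = −[(-0.25)(0.80) − (-0.20)(-0.15)] = 0.2300
  C_13 = (-0.25)(-0.25) − (0.85)(-0.15) = 0.1900
  C_21 = −[(-0.20)(0.80) − (-0.15)(-0.25)] = 0.1975
  C_22 = (0.55)(0.80) − (-0.15)(-0.15) = 0.4175
  C_23 = −[(0.55)(-0.25) − (-0.20)(-0.15)] = 0.1675
  C_31 = (-0.20)(-0.20) − (-0.15)(0.85) = 0.1675
  C_32 = −[(0.55)(-0.20) − (-0.15)(-0.25)] = 0.1475
  C_33 = (0.55)(0.85) − (-0.20)(-0.25) = 0.4175
det(I−A) = Σ_j (I−A)_1j·C_1j = (0.55)(0.6300) + (-0.20)(0.2300) + (-0.15)(0.1900) = 0.2720
adj(I−A) = Cᵀ =
  [ 0.6300   0.1975   0.1675]
  [ 0.2300   0.4175   0.1475]
  [ 0.1900   0.1675   0.4175]
(I − A)⁻¹ = adj(I−A) / det(I−A) ≈
  [   2.3162     0.7261     0.6158]
  [   0.8456     1.5349     0.5423]
  [   0.6985     0.6158     1.5349]
Δx = (I − A)⁻¹ Δd with Δd having +30 in the Coal component and 0 elsewhere.
So Δx_B = L_BC · (+30), where L_BC = adj(I−A)_BC / det(I−A) = 0.1975 / 0.2720.
Δx_B = 0.1975 × (+30) / 0.2720 = 5.925 / 0.2720 ≈ 21.8.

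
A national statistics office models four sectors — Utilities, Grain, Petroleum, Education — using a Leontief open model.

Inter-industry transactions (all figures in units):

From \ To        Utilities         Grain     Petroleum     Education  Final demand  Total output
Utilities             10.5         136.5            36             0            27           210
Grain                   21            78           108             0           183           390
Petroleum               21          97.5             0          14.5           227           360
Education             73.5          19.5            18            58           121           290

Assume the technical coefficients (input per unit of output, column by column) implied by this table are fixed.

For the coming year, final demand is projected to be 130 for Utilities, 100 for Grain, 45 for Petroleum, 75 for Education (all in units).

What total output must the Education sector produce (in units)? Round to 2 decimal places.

Technical coefficients a_ij = z_ij / X_j:
  a_11 = 10.5/210 = 0.05, a_21 = 21/210 = 0.10, a_31 = 21/210 = 0.10, a_41 = 73.5/210 = 0.35
  a_12 = 136.5/390 = 0.35, a_22 = 78/390 = 0.20, a_32 = 97.5/390 = 0.25, a_42 = 19.5/390 = 0.05
  a_13 = 36/360 = 0.10, a_23 = 108/360 = 0.30, a_33 = 0/360 = 0.00, a_43 = 18/360 = 0.05
  a_14 = 0/290 = 0.00, a_24 = 0/290 = 0.00, a_34 = 14.5/290 = 0.05, a_44 = 58/290 = 0.20
I − A =
  [   0.95    -0.35    -0.10     0.00]
  [  -0.10     0.80    -0.30     0.00]
  [  -0.10    -0.25     1.00    -0.05]
  [  -0.35    -0.05    -0.05     0.80]
Compute the cofactors C_ij = (−1)^(i+j)·(3×3 minor ij) of I−A; the adjugate is their transpose:
adj(I−A) = Cᵀ =
  [ 0.577250   0.299375   0.148000   0.009250]
  [ 0.109000   0.747875   0.236000   0.014750]
  [ 0.098250   0.226500   0.580000   0.036250]
  [ 0.265500   0.191875   0.115750   0.632750]
det(I−A) = Σ_j (I−A)_1j·C_1j = (0.95)(0.577250) + (-0.35)(0.109000) + (-0.10)(0.098250) + (0.00)(0.265500) = 0.5004125
(I − A)⁻¹ = adj(I−A) / det(I−A) ≈
  [   1.1535     0.5983     0.2958     0.0185]
  [   0.2178     1.4945     0.4716     0.0295]
  [   0.1963     0.4526     1.1590     0.0724]
  [   0.5306     0.3834     0.2313     1.2645]
x = (I − A)⁻¹ d = adj(I−A)·d / det(I−A), with det(I−A) = 0.5004125:
  x_1 = (0.577250·130 + 0.299375·100 + 0.148000·45 + 0.009250·75) / 0.5004125 = 112.33375 / 0.5004125 ≈ 224.48
  x_2 = (0.109000·130 + 0.747875·100 + 0.236000·45 + 0.014750·75) / 0.5004125 = 100.68375 / 0.5004125 ≈ 201.20
  x_3 = (0.098250·130 + 0.226500·100 + 0.580000·45 + 0.036250·75) / 0.5004125 = 64.24125 / 0.5004125 ≈ 128.38
  x_4 = (0.265500·130 + 0.191875·100 + 0.115750·45 + 0.632750·75) / 0.5004125 = 106.3675 / 0.5004125 ≈ 212.56

x_4 = 212.56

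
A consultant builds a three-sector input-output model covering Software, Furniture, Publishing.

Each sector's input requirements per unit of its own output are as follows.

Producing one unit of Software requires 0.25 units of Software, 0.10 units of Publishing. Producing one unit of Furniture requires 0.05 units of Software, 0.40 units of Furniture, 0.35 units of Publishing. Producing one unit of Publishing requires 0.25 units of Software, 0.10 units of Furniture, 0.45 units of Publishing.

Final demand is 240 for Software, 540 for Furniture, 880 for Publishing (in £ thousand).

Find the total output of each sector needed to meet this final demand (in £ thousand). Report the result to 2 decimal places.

x_S = 1308.87, x_F = 1349.45, x_P = 2696.72

I − A =
  [   0.75    -0.05    -0.25]
  [   0.00     0.60    -0.10]
  [  -0.10    -0.35     0.55]
Cofactors of I−A, C_ij = (−1)^(i+j)·(minor ij) (rows/columns in the sector order above):
  C_11 = (0.60)(0.55) − (-0.10)(-0.35) = 0.2950
  C_12 = −[(0.00)(0.55) − (-0.10)(-0.10)] = 0.0100
  C_13 = (0.00)(-0.35) − (0.60)(-0.10) = 0.0600
  C_21 = −[(-0.05)(0.55) − (-0.25)(-0.35)] = 0.1150
  C_22 = (0.75)(0.55) − (-0.25)(-0.10) = 0.3875
  C_23 = −[(0.75)(-0.35) − (-0.05)(-0.10)] = 0.2675
  C_31 = (-0.05)(-0.10) − (-0.25)(0.60) = 0.1550
  C_32 = −[(0.75)(-0.10) − (-0.25)(0.00)] = 0.0750
  C_33 = (0.75)(0.60) − (-0.05)(0.00) = 0.4500
det(I−A) = Σ_j (I−A)_1j·C_1j = (0.75)(0.2950) + (-0.05)(0.0100) + (-0.25)(0.0600) = 0.20575
adj(I−A) = Cᵀ =
  [ 0.2950   0.1150   0.1550]
  [ 0.0100   0.3875   0.0750]
  [ 0.0600   0.2675   0.4500]
(I − A)⁻¹ = adj(I−A) / det(I−A) ≈
  [   1.4338     0.5589     0.7533]
  [   0.0486     1.8834     0.3645]
  [   0.2916     1.3001     2.1871]
x = (I − A)⁻¹ d = adj(I−A)·d / det(I−A), with det(I−A) = 0.20575:
  x_S = (0.2950·240 + 0.1150·540 + 0.1550·880) / 0.20575 = 269.30 / 0.20575 ≈ 1308.87
  x_F = (0.0100·240 + 0.3875·540 + 0.0750·880) / 0.20575 = 277.65 / 0.20575 ≈ 1349.45
  x_P = (0.0600·240 + 0.2675·540 + 0.4500·880) / 0.20575 = 554.85 / 0.20575 ≈ 2696.72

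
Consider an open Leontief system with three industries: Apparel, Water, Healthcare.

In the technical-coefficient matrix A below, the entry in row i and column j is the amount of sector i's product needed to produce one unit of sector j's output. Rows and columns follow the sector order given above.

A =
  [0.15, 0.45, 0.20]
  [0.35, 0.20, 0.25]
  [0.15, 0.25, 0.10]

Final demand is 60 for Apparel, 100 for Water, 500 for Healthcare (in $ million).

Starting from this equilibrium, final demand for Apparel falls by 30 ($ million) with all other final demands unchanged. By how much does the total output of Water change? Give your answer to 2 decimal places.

Δx_W = -29.48

I − A =
  [   0.85    -0.45    -0.20]
  [  -0.35     0.80    -0.25]
  [  -0.15    -0.25     0.90]
Cofactors of I−A, C_ij = (−1)^(i+j)·(minor ij) (rows/columns in the sector order above):
  C_11 = (0.80)(0.90) − (-0.25)(-0.25) = 0.6575
  C_12 = −[(-0.35)(0.90) − (-0.25)(-0.15)] = 0.3525
  C_13 = (-0.35)(-0.25) − (0.80)(-0.15) = 0.2075
  C_21 = −[(-0.45)(0.90) − (-0.20)(-0.25)] = 0.4550
  C_22 = (0.85)(0.90) − (-0.20)(-0.15) = 0.7350
  C_23 = −[(0.85)(-0.25) − (-0.45)(-0.15)] = 0.2800
  C_31 = (-0.45)(-0.25) − (-0.20)(0.80) = 0.2725
  C_32 = −[(0.85)(-0.25) − (-0.20)(-0.35)] = 0.2825
  C_33 = (0.85)(0.80) − (-0.45)(-0.35) = 0.5225
det(I−A) = Σ_j (I−A)_1j·C_1j = (0.85)(0.6575) + (-0.45)(0.3525) + (-0.20)(0.2075) = 0.35875
adj(I−A) = Cᵀ =
  [ 0.6575   0.4550   0.2725]
  [ 0.3525   0.7350   0.2825]
  [ 0.2075   0.2800   0.5225]
(I − A)⁻¹ = adj(I−A) / det(I−A) ≈
  [   1.8328     1.2683     0.7596]
  [   0.9826     2.0488     0.7875]
  [   0.5784     0.7805     1.4564]
Δx = (I − A)⁻¹ Δd with Δd having -30 in the Apparel component and 0 elsewhere.
So Δx_W = L_WA · (-30), where L_WA = adj(I−A)_WA / det(I−A) = 0.3525 / 0.35875.
Δx_W = 0.3525 × (-30) / 0.35875 = -10.575 / 0.35875 ≈ -29.48.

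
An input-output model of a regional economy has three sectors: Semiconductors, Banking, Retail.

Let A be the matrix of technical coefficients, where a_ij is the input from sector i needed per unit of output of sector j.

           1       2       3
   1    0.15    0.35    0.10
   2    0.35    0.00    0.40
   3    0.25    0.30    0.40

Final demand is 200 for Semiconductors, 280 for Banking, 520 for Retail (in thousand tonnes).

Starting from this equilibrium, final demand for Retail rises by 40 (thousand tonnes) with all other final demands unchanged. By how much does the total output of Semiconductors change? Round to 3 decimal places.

Δx_1 = 36.364

I − A =
  [   0.85    -0.35    -0.10]
  [  -0.35     1.00    -0.40]
  [  -0.25    -0.30     0.60]
Cofactors of I−A, C_ij = (−1)^(i+j)·(minor ij) (rows/columns in the sector order above):
  C_11 = (1.00)(0.60) − (-0.40)(-0.30) = 0.4800
  C_12 = −[(-0.35)(0.60) − (-0.40)(-0.25)] = 0.3100
  C_13 = (-0.35)(-0.30) − (1.00)(-0.25) = 0.3550
  C_21 = −[(-0.35)(0.60) − (-0.10)(-0.30)] = 0.2400
  C_22 = (0.85)(0.60) − (-0.10)(-0.25) = 0.4850
  C_23 = −[(0.85)(-0.30) − (-0.35)(-0.25)] = 0.3425
  C_31 = (-0.35)(-0.40) − (-0.10)(1.00) = 0.2400
  C_32 = −[(0.85)(-0.40) − (-0.10)(-0.35)] = 0.3750
  C_33 = (0.85)(1.00) − (-0.35)(-0.35) = 0.7275
det(I−A) = Σ_j (I−A)_1j·C_1j = (0.85)(0.4800) + (-0.35)(0.3100) + (-0.10)(0.3550) = 0.2640
adj(I−A) = Cᵀ =
  [ 0.4800   0.2400   0.2400]
  [ 0.3100   0.4850   0.3750]
  [ 0.3550   0.3425   0.7275]
(I − A)⁻¹ = adj(I−A) / det(I−A) ≈
  [   1.8182     0.9091     0.9091]
  [   1.1742     1.8371     1.4205]
  [   1.3447     1.2973     2.7557]
Δx = (I − A)⁻¹ Δd with Δd having +40 in the Retail component and 0 elsewhere.
So Δx_1 = L_13 · (+40), where L_13 = adj(I−A)_13 / det(I−A) = 0.2400 / 0.2640.
Δx_1 = 0.2400 × (+40) / 0.2640 = 9.60 / 0.2640 ≈ 36.364.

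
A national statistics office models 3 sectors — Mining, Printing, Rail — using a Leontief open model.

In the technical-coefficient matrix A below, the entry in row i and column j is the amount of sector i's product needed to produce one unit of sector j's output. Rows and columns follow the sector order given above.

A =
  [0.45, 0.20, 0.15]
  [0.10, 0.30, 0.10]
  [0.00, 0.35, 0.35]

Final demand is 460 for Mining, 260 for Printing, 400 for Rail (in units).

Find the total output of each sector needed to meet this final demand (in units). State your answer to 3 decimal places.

I − A =
  [   0.55    -0.20    -0.15]
  [  -0.10     0.70    -0.10]
  [   0.00    -0.35     0.65]
Cofactors of I−A, C_ij = (−1)^(i+j)·(minor ij) (rows/columns in the sector order above):
  C_11 = (0.70)(0.65) − (-0.10)(-0.35) = 0.4200
  C_12 = −[(-0.10)(0.65) − (-0.10)(0.00)] = 0.0650
  C_13 = (-0.10)(-0.35) − (0.70)(0.00) = 0.0350
  C_21 = −[(-0.20)(0.65) − (-0.15)(-0.35)] = 0.1825
  C_22 = (0.55)(0.65) − (-0.15)(0.00) = 0.3575
  C_23 = −[(0.55)(-0.35) − (-0.20)(0.00)] = 0.1925
  C_31 = (-0.20)(-0.10) − (-0.15)(0.70) = 0.1250
  C_32 = −[(0.55)(-0.10) − (-0.15)(-0.10)] = 0.0700
  C_33 = (0.55)(0.70) − (-0.20)(-0.10) = 0.3650
det(I−A) = Σ_j (I−A)_1j·C_1j = (0.55)(0.4200) + (-0.20)(0.0650) + (-0.15)(0.0350) = 0.21275
adj(I−A) = Cᵀ =
  [ 0.4200   0.1825   0.1250]
  [ 0.0650   0.3575   0.0700]
  [ 0.0350   0.1925   0.3650]
(I − A)⁻¹ = adj(I−A) / det(I−A) ≈
  [   1.9741     0.8578     0.5875]
  [   0.3055     1.6804     0.3290]
  [   0.1645     0.9048     1.7156]
x = (I − A)⁻¹ d = adj(I−A)·d / det(I−A), with det(I−A) = 0.21275:
  x_1 = (0.4200·460 + 0.1825·260 + 0.1250·400) / 0.21275 = 290.65 / 0.21275 ≈ 1366.157
  x_2 = (0.0650·460 + 0.3575·260 + 0.0700·400) / 0.21275 = 150.85 / 0.21275 ≈ 709.048
  x_3 = (0.0350·460 + 0.1925·260 + 0.3650·400) / 0.21275 = 212.15 / 0.21275 ≈ 997.180

x_1 = 1366.157, x_2 = 709.048, x_3 = 997.180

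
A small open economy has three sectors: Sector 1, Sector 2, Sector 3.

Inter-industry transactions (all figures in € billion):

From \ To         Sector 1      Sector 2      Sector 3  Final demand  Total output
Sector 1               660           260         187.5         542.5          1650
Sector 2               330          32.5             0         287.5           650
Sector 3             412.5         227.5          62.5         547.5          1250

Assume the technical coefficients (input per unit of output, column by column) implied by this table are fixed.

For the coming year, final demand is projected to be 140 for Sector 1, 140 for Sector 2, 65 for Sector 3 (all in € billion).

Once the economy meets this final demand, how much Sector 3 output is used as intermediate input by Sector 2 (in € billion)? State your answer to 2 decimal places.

z_32 = 86.04

Technical coefficients a_ij = z_ij / X_j:
  a_11 = 660/1650 = 0.40, a_21 = 330/1650 = 0.20, a_31 = 412.5/1650 = 0.25
  a_12 = 260/650 = 0.40, a_22 = 32.5/650 = 0.05, a_32 = 227.5/650 = 0.35
  a_13 = 187.5/1250 = 0.15, a_23 = 0/1250 = 0.00, a_33 = 62.5/1250 = 0.05
I − A =
  [   0.60    -0.40    -0.15]
  [  -0.20     0.95     0.00]
  [  -0.25    -0.35     0.95]
Cofactors of I−A, C_ij = (−1)^(i+j)·(minor ij) (rows/columns in the sector order above):
  C_11 = (0.95)(0.95) − (0.00)(-0.35) = 0.9025
  C_12 = −[(-0.20)(0.95) − (0.00)(-0.25)] = 0.1900
  C_13 = (-0.20)(-0.35) − (0.95)(-0.25) = 0.3075
  C_21 = −[(-0.40)(0.95) − (-0.15)(-0.35)] = 0.4325
  C_22 = (0.60)(0.95) − (-0.15)(-0.25) = 0.5325
  C_23 = −[(0.60)(-0.35) − (-0.40)(-0.25)] = 0.3100
  C_31 = (-0.40)(0.00) − (-0.15)(0.95) = 0.1425
  C_32 = −[(0.60)(0.00) − (-0.15)(-0.20)] = 0.0300
  C_33 = (0.60)(0.95) − (-0.40)(-0.20) = 0.4900
det(I−A) = Σ_j (I−A)_1j·C_1j = (0.60)(0.9025) + (-0.40)(0.1900) + (-0.15)(0.3075) = 0.419375
adj(I−A) = Cᵀ =
  [ 0.9025   0.4325   0.1425]
  [ 0.1900   0.5325   0.0300]
  [ 0.3075   0.3100   0.4900]
(I − A)⁻¹ = adj(I−A) / det(I−A) ≈
  [   2.1520     1.0313     0.3398]
  [   0.4531     1.2697     0.0715]
  [   0.7332     0.7392     1.1684]
First solve x = (I − A)⁻¹ d = adj(I−A)·d / det(I−A); in particular x_2 = (0.1900·140 + 0.5325·140 + 0.0300·65) / 0.419375 = 103.10 / 0.419375 ≈ 245.8420.
Intermediate flow from 3 to 2: z_32 = a_32 · x_2 = 0.35 × 103.10 / 0.419375 = 36.085 / 0.419375 ≈ 86.04.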